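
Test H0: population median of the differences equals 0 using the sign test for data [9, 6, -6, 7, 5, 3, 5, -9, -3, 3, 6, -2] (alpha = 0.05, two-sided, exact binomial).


Step 1: Discard zero differences. Original n = 12; n_eff = number of nonzero differences = 12.
Nonzero differences (with sign): +9, +6, -6, +7, +5, +3, +5, -9, -3, +3, +6, -2
Step 2: Count signs: positive = 8, negative = 4.
Step 3: Under H0: P(positive) = 0.5, so the number of positives S ~ Bin(12, 0.5).
Step 4: Two-sided exact p-value = sum of Bin(12,0.5) probabilities at or below the observed probability = 0.387695.
Step 5: alpha = 0.05. fail to reject H0.

n_eff = 12, pos = 8, neg = 4, p = 0.387695, fail to reject H0.


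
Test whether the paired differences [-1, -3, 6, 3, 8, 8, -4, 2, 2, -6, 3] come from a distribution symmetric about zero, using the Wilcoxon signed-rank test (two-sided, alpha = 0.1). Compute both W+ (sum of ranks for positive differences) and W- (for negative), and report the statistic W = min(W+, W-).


Step 1: Drop any zero differences (none here) and take |d_i|.
|d| = [1, 3, 6, 3, 8, 8, 4, 2, 2, 6, 3]
Step 2: Midrank |d_i| (ties get averaged ranks).
ranks: |1|->1, |3|->5, |6|->8.5, |3|->5, |8|->10.5, |8|->10.5, |4|->7, |2|->2.5, |2|->2.5, |6|->8.5, |3|->5
Step 3: Attach original signs; sum ranks with positive sign and with negative sign.
W+ = 8.5 + 5 + 10.5 + 10.5 + 2.5 + 2.5 + 5 = 44.5
W- = 1 + 5 + 7 + 8.5 = 21.5
(Check: W+ + W- = 66 should equal n(n+1)/2 = 66.)
Step 4: Test statistic W = min(W+, W-) = 21.5.
Step 5: Ties in |d|, so use the tie-corrected normal approximation.
        E[W] = n(n+1)/4 = 11*12/4 = 33.
        Tie groups: |d|=2 (t=2), |d|=3 (t=3), |d|=6 (t=2), |d|=8 (t=2); sum(t^3 - t) = 42.
        Var[W] = n(n+1)(2n+1)/24 - sum(t^3-t)/48 = 3036/24 - 42/48 = 125.625.
        z = (W - E[W]) / sqrt(Var[W]) = (21.5 - 33) / 11.2083 = -1.0260.
        Two-sided p = 2*Phi(z) = 0.304878.
Step 6: alpha = 0.1. fail to reject H0.

W+ = 44.5, W- = 21.5, W = min = 21.5, p = 0.304878, fail to reject H0.


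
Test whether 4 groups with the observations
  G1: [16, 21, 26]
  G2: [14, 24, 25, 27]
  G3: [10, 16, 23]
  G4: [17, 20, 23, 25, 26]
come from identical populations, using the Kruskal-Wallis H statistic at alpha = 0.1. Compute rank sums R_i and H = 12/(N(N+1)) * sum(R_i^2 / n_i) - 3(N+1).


Step 1: Combine all N = 15 observations and assign midranks.
sorted (value, group, rank): (10,G3,1), (14,G2,2), (16,G1,3.5), (16,G3,3.5), (17,G4,5), (20,G4,6), (21,G1,7), (23,G3,8.5), (23,G4,8.5), (24,G2,10), (25,G2,11.5), (25,G4,11.5), (26,G1,13.5), (26,G4,13.5), (27,G2,15)
Step 2: Sum ranks within each group.
R_1 = 24 (n_1 = 3)
R_2 = 38.5 (n_2 = 4)
R_3 = 13 (n_3 = 3)
R_4 = 44.5 (n_4 = 5)
Step 3: H = 12/(N(N+1)) * sum(R_i^2/n_i) - 3(N+1)
     = 12/(15*16) * (24^2/3 + 38.5^2/4 + 13^2/3 + 44.5^2/5) - 3*16
     = 0.050000 * 1014.95 - 48
     = 2.747292.
Step 4: Ties present; correction factor C = 1 - 24/(15^3 - 15) = 0.992857. Corrected H = 2.747292 / 0.992857 = 2.767056.
Step 5: Under H0, H ~ chi^2(3); p-value = 0.428952.
Step 6: alpha = 0.1. fail to reject H0.

H = 2.7671, df = 3, p = 0.428952, fail to reject H0.


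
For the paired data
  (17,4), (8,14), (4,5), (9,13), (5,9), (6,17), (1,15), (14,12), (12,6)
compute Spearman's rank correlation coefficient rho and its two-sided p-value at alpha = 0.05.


Step 1: Rank x and y separately (midranks; no ties here).
rank(x): 17->9, 8->5, 4->2, 9->6, 5->3, 6->4, 1->1, 14->8, 12->7
rank(y): 4->1, 14->7, 5->2, 13->6, 9->4, 17->9, 15->8, 12->5, 6->3
Step 2: d_i = R_x(i) - R_y(i); compute d_i^2.
  (9-1)^2=64, (5-7)^2=4, (2-2)^2=0, (6-6)^2=0, (3-4)^2=1, (4-9)^2=25, (1-8)^2=49, (8-5)^2=9, (7-3)^2=16
sum(d^2) = 168.
Step 3: rho = 1 - 6*168 / (9*(9^2 - 1)) = 1 - 1008/720 = -0.400000.
Step 4: Under H0, t = rho * sqrt((n-2)/(1-rho^2)) = -1.1547 ~ t(7).
Step 5: Two-sided p-value from the t-distribution with 7 df = 0.286105.
Step 6: alpha = 0.05. fail to reject H0.

rho = -0.4000, p = 0.286105, fail to reject H0 at alpha = 0.05.


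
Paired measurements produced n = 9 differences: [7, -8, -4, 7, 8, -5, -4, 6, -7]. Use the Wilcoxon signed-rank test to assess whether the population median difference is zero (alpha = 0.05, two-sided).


Step 1: Drop any zero differences (none here) and take |d_i|.
|d| = [7, 8, 4, 7, 8, 5, 4, 6, 7]
Step 2: Midrank |d_i| (ties get averaged ranks).
ranks: |7|->6, |8|->8.5, |4|->1.5, |7|->6, |8|->8.5, |5|->3, |4|->1.5, |6|->4, |7|->6
Step 3: Attach original signs; sum ranks with positive sign and with negative sign.
W+ = 6 + 6 + 8.5 + 4 = 24.5
W- = 8.5 + 1.5 + 3 + 1.5 + 6 = 20.5
(Check: W+ + W- = 45 should equal n(n+1)/2 = 45.)
Step 4: Test statistic W = min(W+, W-) = 20.5.
Step 5: Ties in |d|, so use the tie-corrected normal approximation.
        E[W] = n(n+1)/4 = 9*10/4 = 22.5.
        Tie groups: |d|=4 (t=2), |d|=7 (t=3), |d|=8 (t=2); sum(t^3 - t) = 36.
        Var[W] = n(n+1)(2n+1)/24 - sum(t^3-t)/48 = 1710/24 - 36/48 = 70.5.
        z = (W - E[W]) / sqrt(Var[W]) = (20.5 - 22.5) / 8.3964 = -0.2382.
        Two-sided p = 2*Phi(z) = 0.811729.
Step 6: alpha = 0.05. fail to reject H0.

W+ = 24.5, W- = 20.5, W = min = 20.5, p = 0.811729, fail to reject H0.


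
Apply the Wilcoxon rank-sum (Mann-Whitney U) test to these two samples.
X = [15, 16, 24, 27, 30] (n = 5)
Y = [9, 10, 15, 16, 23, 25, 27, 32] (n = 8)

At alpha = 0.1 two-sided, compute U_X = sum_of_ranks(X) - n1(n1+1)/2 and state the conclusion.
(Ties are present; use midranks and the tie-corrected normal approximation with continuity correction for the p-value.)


Step 1: Combine and sort all 13 observations; assign midranks.
sorted (value, group): (9,Y), (10,Y), (15,X), (15,Y), (16,X), (16,Y), (23,Y), (24,X), (25,Y), (27,X), (27,Y), (30,X), (32,Y)
ranks: 9->1, 10->2, 15->3.5, 15->3.5, 16->5.5, 16->5.5, 23->7, 24->8, 25->9, 27->10.5, 27->10.5, 30->12, 32->13
Step 2: Rank sum for X: R1 = 3.5 + 5.5 + 8 + 10.5 + 12 = 39.5.
Step 3: U_X = R1 - n1(n1+1)/2 = 39.5 - 5*6/2 = 39.5 - 15 = 24.5.
       U_Y = n1*n2 - U_X = 40 - 24.5 = 15.5.
Step 4: Ties are present, so use the tie-corrected normal approximation (with continuity correction) for the p-value.
Step 5: p-value = 0.556554; compare to alpha = 0.1. fail to reject H0.

U_X = 24.5, p = 0.556554, fail to reject H0 at alpha = 0.1.


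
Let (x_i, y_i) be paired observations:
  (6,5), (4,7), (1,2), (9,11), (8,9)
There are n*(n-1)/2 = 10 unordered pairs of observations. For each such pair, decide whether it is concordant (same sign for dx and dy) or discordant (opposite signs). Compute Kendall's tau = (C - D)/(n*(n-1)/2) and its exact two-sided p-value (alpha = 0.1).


Step 1: Enumerate the 10 unordered pairs (i,j) with i<j and classify each by sign(x_j-x_i) * sign(y_j-y_i).
  (1,2):dx=-2,dy=+2->D; (1,3):dx=-5,dy=-3->C; (1,4):dx=+3,dy=+6->C; (1,5):dx=+2,dy=+4->C
  (2,3):dx=-3,dy=-5->C; (2,4):dx=+5,dy=+4->C; (2,5):dx=+4,dy=+2->C; (3,4):dx=+8,dy=+9->C
  (3,5):dx=+7,dy=+7->C; (4,5):dx=-1,dy=-2->C
Step 2: C = 9, D = 1, total pairs = 10.
Step 3: tau = (C - D)/(n(n-1)/2) = (9 - 1)/10 = 0.800000.
Step 4: Exact two-sided p-value (enumerate n! = 120 permutations of y under H0): p = 0.083333.
Step 5: alpha = 0.1. reject H0.

tau_b = 0.8000 (C=9, D=1), p = 0.083333, reject H0.


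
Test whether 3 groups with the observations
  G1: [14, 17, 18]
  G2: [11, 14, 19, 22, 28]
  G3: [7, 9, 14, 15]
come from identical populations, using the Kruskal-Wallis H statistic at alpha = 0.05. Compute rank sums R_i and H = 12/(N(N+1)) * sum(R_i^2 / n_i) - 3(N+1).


Step 1: Combine all N = 12 observations and assign midranks.
sorted (value, group, rank): (7,G3,1), (9,G3,2), (11,G2,3), (14,G1,5), (14,G2,5), (14,G3,5), (15,G3,7), (17,G1,8), (18,G1,9), (19,G2,10), (22,G2,11), (28,G2,12)
Step 2: Sum ranks within each group.
R_1 = 22 (n_1 = 3)
R_2 = 41 (n_2 = 5)
R_3 = 15 (n_3 = 4)
Step 3: H = 12/(N(N+1)) * sum(R_i^2/n_i) - 3(N+1)
     = 12/(12*13) * (22^2/3 + 41^2/5 + 15^2/4) - 3*13
     = 0.076923 * 553.783 - 39
     = 3.598718.
Step 4: Ties present; correction factor C = 1 - 24/(12^3 - 12) = 0.986014. Corrected H = 3.598718 / 0.986014 = 3.649764.
Step 5: Under H0, H ~ chi^2(2); p-value = 0.161237.
Step 6: alpha = 0.05. fail to reject H0.

H = 3.6498, df = 2, p = 0.161237, fail to reject H0.


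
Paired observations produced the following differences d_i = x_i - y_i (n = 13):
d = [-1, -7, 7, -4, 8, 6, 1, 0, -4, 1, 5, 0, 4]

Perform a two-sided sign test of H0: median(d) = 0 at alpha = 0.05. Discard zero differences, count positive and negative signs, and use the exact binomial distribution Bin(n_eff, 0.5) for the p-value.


Step 1: Discard zero differences. Original n = 13; n_eff = number of nonzero differences = 11.
Nonzero differences (with sign): -1, -7, +7, -4, +8, +6, +1, -4, +1, +5, +4
Step 2: Count signs: positive = 7, negative = 4.
Step 3: Under H0: P(positive) = 0.5, so the number of positives S ~ Bin(11, 0.5).
Step 4: Two-sided exact p-value = sum of Bin(11,0.5) probabilities at or below the observed probability = 0.548828.
Step 5: alpha = 0.05. fail to reject H0.

n_eff = 11, pos = 7, neg = 4, p = 0.548828, fail to reject H0.


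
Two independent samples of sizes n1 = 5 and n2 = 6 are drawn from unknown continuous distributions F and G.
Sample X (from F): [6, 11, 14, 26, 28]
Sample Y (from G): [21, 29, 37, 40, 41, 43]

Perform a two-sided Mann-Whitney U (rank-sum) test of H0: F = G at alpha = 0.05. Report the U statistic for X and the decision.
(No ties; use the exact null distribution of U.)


Step 1: Combine and sort all 11 observations; assign midranks.
sorted (value, group): (6,X), (11,X), (14,X), (21,Y), (26,X), (28,X), (29,Y), (37,Y), (40,Y), (41,Y), (43,Y)
ranks: 6->1, 11->2, 14->3, 21->4, 26->5, 28->6, 29->7, 37->8, 40->9, 41->10, 43->11
Step 2: Rank sum for X: R1 = 1 + 2 + 3 + 5 + 6 = 17.
Step 3: U_X = R1 - n1(n1+1)/2 = 17 - 5*6/2 = 17 - 15 = 2.
       U_Y = n1*n2 - U_X = 30 - 2 = 28.
Step 4: No ties, so the exact null distribution of U (based on enumerating the C(11,5) = 462 equally likely rank assignments) gives the two-sided p-value.
Step 5: p-value = 0.017316; compare to alpha = 0.05. reject H0.

U_X = 2, p = 0.017316, reject H0 at alpha = 0.05.


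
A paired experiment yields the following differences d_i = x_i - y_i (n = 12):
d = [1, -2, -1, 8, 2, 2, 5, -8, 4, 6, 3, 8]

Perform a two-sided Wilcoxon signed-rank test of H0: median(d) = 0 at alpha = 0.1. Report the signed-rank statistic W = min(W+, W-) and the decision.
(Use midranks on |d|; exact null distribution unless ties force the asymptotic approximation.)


Step 1: Drop any zero differences (none here) and take |d_i|.
|d| = [1, 2, 1, 8, 2, 2, 5, 8, 4, 6, 3, 8]
Step 2: Midrank |d_i| (ties get averaged ranks).
ranks: |1|->1.5, |2|->4, |1|->1.5, |8|->11, |2|->4, |2|->4, |5|->8, |8|->11, |4|->7, |6|->9, |3|->6, |8|->11
Step 3: Attach original signs; sum ranks with positive sign and with negative sign.
W+ = 1.5 + 11 + 4 + 4 + 8 + 7 + 9 + 6 + 11 = 61.5
W- = 4 + 1.5 + 11 = 16.5
(Check: W+ + W- = 78 should equal n(n+1)/2 = 78.)
Step 4: Test statistic W = min(W+, W-) = 16.5.
Step 5: Ties in |d|, so use the tie-corrected normal approximation.
        E[W] = n(n+1)/4 = 12*13/4 = 39.
        Tie groups: |d|=1 (t=2), |d|=2 (t=3), |d|=8 (t=3); sum(t^3 - t) = 54.
        Var[W] = n(n+1)(2n+1)/24 - sum(t^3-t)/48 = 3900/24 - 54/48 = 161.375.
        z = (W - E[W]) / sqrt(Var[W]) = (16.5 - 39) / 12.7033 = -1.7712.
        Two-sided p = 2*Phi(z) = 0.076530.
Step 6: alpha = 0.1. reject H0.

W+ = 61.5, W- = 16.5, W = min = 16.5, p = 0.076530, reject H0.


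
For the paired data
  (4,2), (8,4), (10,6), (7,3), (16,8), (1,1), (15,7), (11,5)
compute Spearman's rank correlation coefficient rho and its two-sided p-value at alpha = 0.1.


Step 1: Rank x and y separately (midranks; no ties here).
rank(x): 4->2, 8->4, 10->5, 7->3, 16->8, 1->1, 15->7, 11->6
rank(y): 2->2, 4->4, 6->6, 3->3, 8->8, 1->1, 7->7, 5->5
Step 2: d_i = R_x(i) - R_y(i); compute d_i^2.
  (2-2)^2=0, (4-4)^2=0, (5-6)^2=1, (3-3)^2=0, (8-8)^2=0, (1-1)^2=0, (7-7)^2=0, (6-5)^2=1
sum(d^2) = 2.
Step 3: rho = 1 - 6*2 / (8*(8^2 - 1)) = 1 - 12/504 = 0.976190.
Step 4: Under H0, t = rho * sqrt((n-2)/(1-rho^2)) = 11.0235 ~ t(6).
Step 5: Two-sided p-value from the t-distribution with 6 df = 0.000033.
Step 6: alpha = 0.1. reject H0.

rho = 0.9762, p = 0.000033, reject H0 at alpha = 0.1.


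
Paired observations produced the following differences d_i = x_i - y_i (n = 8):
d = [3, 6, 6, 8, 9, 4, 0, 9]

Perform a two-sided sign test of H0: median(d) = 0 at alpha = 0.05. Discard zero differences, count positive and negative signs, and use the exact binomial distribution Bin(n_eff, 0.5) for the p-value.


Step 1: Discard zero differences. Original n = 8; n_eff = number of nonzero differences = 7.
Nonzero differences (with sign): +3, +6, +6, +8, +9, +4, +9
Step 2: Count signs: positive = 7, negative = 0.
Step 3: Under H0: P(positive) = 0.5, so the number of positives S ~ Bin(7, 0.5).
Step 4: Two-sided exact p-value = sum of Bin(7,0.5) probabilities at or below the observed probability = 0.015625.
Step 5: alpha = 0.05. reject H0.

n_eff = 7, pos = 7, neg = 0, p = 0.015625, reject H0.


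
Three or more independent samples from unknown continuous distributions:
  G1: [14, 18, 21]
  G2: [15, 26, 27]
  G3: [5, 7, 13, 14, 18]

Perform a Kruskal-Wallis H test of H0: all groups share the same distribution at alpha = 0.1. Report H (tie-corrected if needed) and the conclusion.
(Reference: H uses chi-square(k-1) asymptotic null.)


Step 1: Combine all N = 11 observations and assign midranks.
sorted (value, group, rank): (5,G3,1), (7,G3,2), (13,G3,3), (14,G1,4.5), (14,G3,4.5), (15,G2,6), (18,G1,7.5), (18,G3,7.5), (21,G1,9), (26,G2,10), (27,G2,11)
Step 2: Sum ranks within each group.
R_1 = 21 (n_1 = 3)
R_2 = 27 (n_2 = 3)
R_3 = 18 (n_3 = 5)
Step 3: H = 12/(N(N+1)) * sum(R_i^2/n_i) - 3(N+1)
     = 12/(11*12) * (21^2/3 + 27^2/3 + 18^2/5) - 3*12
     = 0.090909 * 454.8 - 36
     = 5.345455.
Step 4: Ties present; correction factor C = 1 - 12/(11^3 - 11) = 0.990909. Corrected H = 5.345455 / 0.990909 = 5.394495.
Step 5: Under H0, H ~ chi^2(2); p-value = 0.067391.
Step 6: alpha = 0.1. reject H0.

H = 5.3945, df = 2, p = 0.067391, reject H0.


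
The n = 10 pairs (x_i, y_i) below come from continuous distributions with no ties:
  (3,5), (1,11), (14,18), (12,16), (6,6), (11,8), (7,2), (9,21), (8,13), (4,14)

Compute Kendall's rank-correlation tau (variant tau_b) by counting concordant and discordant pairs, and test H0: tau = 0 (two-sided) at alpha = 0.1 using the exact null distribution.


Step 1: Enumerate the 45 unordered pairs (i,j) with i<j and classify each by sign(x_j-x_i) * sign(y_j-y_i).
  (1,2):dx=-2,dy=+6->D; (1,3):dx=+11,dy=+13->C; (1,4):dx=+9,dy=+11->C; (1,5):dx=+3,dy=+1->C
  (1,6):dx=+8,dy=+3->C; (1,7):dx=+4,dy=-3->D; (1,8):dx=+6,dy=+16->C; (1,9):dx=+5,dy=+8->C
  (1,10):dx=+1,dy=+9->C; (2,3):dx=+13,dy=+7->C; (2,4):dx=+11,dy=+5->C; (2,5):dx=+5,dy=-5->D
  (2,6):dx=+10,dy=-3->D; (2,7):dx=+6,dy=-9->D; (2,8):dx=+8,dy=+10->C; (2,9):dx=+7,dy=+2->C
  (2,10):dx=+3,dy=+3->C; (3,4):dx=-2,dy=-2->C; (3,5):dx=-8,dy=-12->C; (3,6):dx=-3,dy=-10->C
  (3,7):dx=-7,dy=-16->C; (3,8):dx=-5,dy=+3->D; (3,9):dx=-6,dy=-5->C; (3,10):dx=-10,dy=-4->C
  (4,5):dx=-6,dy=-10->C; (4,6):dx=-1,dy=-8->C; (4,7):dx=-5,dy=-14->C; (4,8):dx=-3,dy=+5->D
  (4,9):dx=-4,dy=-3->C; (4,10):dx=-8,dy=-2->C; (5,6):dx=+5,dy=+2->C; (5,7):dx=+1,dy=-4->D
  (5,8):dx=+3,dy=+15->C; (5,9):dx=+2,dy=+7->C; (5,10):dx=-2,dy=+8->D; (6,7):dx=-4,dy=-6->C
  (6,8):dx=-2,dy=+13->D; (6,9):dx=-3,dy=+5->D; (6,10):dx=-7,dy=+6->D; (7,8):dx=+2,dy=+19->C
  (7,9):dx=+1,dy=+11->C; (7,10):dx=-3,dy=+12->D; (8,9):dx=-1,dy=-8->C; (8,10):dx=-5,dy=-7->C
  (9,10):dx=-4,dy=+1->D
Step 2: C = 31, D = 14, total pairs = 45.
Step 3: tau = (C - D)/(n(n-1)/2) = (31 - 14)/45 = 0.377778.
Step 4: Exact two-sided p-value (enumerate n! = 3628800 permutations of y under H0): p = 0.155742.
Step 5: alpha = 0.1. fail to reject H0.

tau_b = 0.3778 (C=31, D=14), p = 0.155742, fail to reject H0.


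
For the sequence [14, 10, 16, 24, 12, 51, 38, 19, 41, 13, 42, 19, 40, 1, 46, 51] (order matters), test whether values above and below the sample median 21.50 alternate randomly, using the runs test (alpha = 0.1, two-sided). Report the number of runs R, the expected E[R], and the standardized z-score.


Step 1: Compute median = 21.50; label A = above, B = below.
Labels in order: BBBABAABABABABAA  (n_A = 8, n_B = 8)
Step 2: Count runs R = 12.
Step 3: Under H0 (random ordering), E[R] = 2*n_A*n_B/(n_A+n_B) + 1 = 2*8*8/16 + 1 = 9.0000.
        Var[R] = 2*n_A*n_B*(2*n_A*n_B - n_A - n_B) / ((n_A+n_B)^2 * (n_A+n_B-1)) = 14336/3840 = 3.7333.
        SD[R] = 1.9322.
Step 4: Continuity-corrected z = (R - 0.5 - E[R]) / SD[R] = (12 - 0.5 - 9.0000) / 1.9322 = 1.2939.
Step 5: Two-sided p-value via normal approximation = 2*(1 - Phi(|z|)) = 0.195709.
Step 6: alpha = 0.1. fail to reject H0.

R = 12, z = 1.2939, p = 0.195709, fail to reject H0.


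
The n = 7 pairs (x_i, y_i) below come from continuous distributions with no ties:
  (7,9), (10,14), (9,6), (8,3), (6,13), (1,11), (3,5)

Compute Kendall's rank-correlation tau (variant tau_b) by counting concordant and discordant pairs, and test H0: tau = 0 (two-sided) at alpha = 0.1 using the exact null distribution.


Step 1: Enumerate the 21 unordered pairs (i,j) with i<j and classify each by sign(x_j-x_i) * sign(y_j-y_i).
  (1,2):dx=+3,dy=+5->C; (1,3):dx=+2,dy=-3->D; (1,4):dx=+1,dy=-6->D; (1,5):dx=-1,dy=+4->D
  (1,6):dx=-6,dy=+2->D; (1,7):dx=-4,dy=-4->C; (2,3):dx=-1,dy=-8->C; (2,4):dx=-2,dy=-11->C
  (2,5):dx=-4,dy=-1->C; (2,6):dx=-9,dy=-3->C; (2,7):dx=-7,dy=-9->C; (3,4):dx=-1,dy=-3->C
  (3,5):dx=-3,dy=+7->D; (3,6):dx=-8,dy=+5->D; (3,7):dx=-6,dy=-1->C; (4,5):dx=-2,dy=+10->D
  (4,6):dx=-7,dy=+8->D; (4,7):dx=-5,dy=+2->D; (5,6):dx=-5,dy=-2->C; (5,7):dx=-3,dy=-8->C
  (6,7):dx=+2,dy=-6->D
Step 2: C = 11, D = 10, total pairs = 21.
Step 3: tau = (C - D)/(n(n-1)/2) = (11 - 10)/21 = 0.047619.
Step 4: Exact two-sided p-value (enumerate n! = 5040 permutations of y under H0): p = 1.000000.
Step 5: alpha = 0.1. fail to reject H0.

tau_b = 0.0476 (C=11, D=10), p = 1.000000, fail to reject H0.


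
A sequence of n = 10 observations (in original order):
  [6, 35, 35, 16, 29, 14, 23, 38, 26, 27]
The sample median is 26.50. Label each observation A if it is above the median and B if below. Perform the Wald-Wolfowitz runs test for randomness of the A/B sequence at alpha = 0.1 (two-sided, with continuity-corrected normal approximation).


Step 1: Compute median = 26.50; label A = above, B = below.
Labels in order: BAABABBABA  (n_A = 5, n_B = 5)
Step 2: Count runs R = 8.
Step 3: Under H0 (random ordering), E[R] = 2*n_A*n_B/(n_A+n_B) + 1 = 2*5*5/10 + 1 = 6.0000.
        Var[R] = 2*n_A*n_B*(2*n_A*n_B - n_A - n_B) / ((n_A+n_B)^2 * (n_A+n_B-1)) = 2000/900 = 2.2222.
        SD[R] = 1.4907.
Step 4: Continuity-corrected z = (R - 0.5 - E[R]) / SD[R] = (8 - 0.5 - 6.0000) / 1.4907 = 1.0062.
Step 5: Two-sided p-value via normal approximation = 2*(1 - Phi(|z|)) = 0.314305.
Step 6: alpha = 0.1. fail to reject H0.

R = 8, z = 1.0062, p = 0.314305, fail to reject H0.


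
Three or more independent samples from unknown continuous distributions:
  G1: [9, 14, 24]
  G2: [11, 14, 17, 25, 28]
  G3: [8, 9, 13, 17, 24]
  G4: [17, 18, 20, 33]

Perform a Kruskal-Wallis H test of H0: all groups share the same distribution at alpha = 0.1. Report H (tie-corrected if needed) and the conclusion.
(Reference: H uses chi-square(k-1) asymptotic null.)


Step 1: Combine all N = 17 observations and assign midranks.
sorted (value, group, rank): (8,G3,1), (9,G1,2.5), (9,G3,2.5), (11,G2,4), (13,G3,5), (14,G1,6.5), (14,G2,6.5), (17,G2,9), (17,G3,9), (17,G4,9), (18,G4,11), (20,G4,12), (24,G1,13.5), (24,G3,13.5), (25,G2,15), (28,G2,16), (33,G4,17)
Step 2: Sum ranks within each group.
R_1 = 22.5 (n_1 = 3)
R_2 = 50.5 (n_2 = 5)
R_3 = 31 (n_3 = 5)
R_4 = 49 (n_4 = 4)
Step 3: H = 12/(N(N+1)) * sum(R_i^2/n_i) - 3(N+1)
     = 12/(17*18) * (22.5^2/3 + 50.5^2/5 + 31^2/5 + 49^2/4) - 3*18
     = 0.039216 * 1471.25 - 54
     = 3.696078.
Step 4: Ties present; correction factor C = 1 - 42/(17^3 - 17) = 0.991422. Corrected H = 3.696078 / 0.991422 = 3.728059.
Step 5: Under H0, H ~ chi^2(3); p-value = 0.292366.
Step 6: alpha = 0.1. fail to reject H0.

H = 3.7281, df = 3, p = 0.292366, fail to reject H0.


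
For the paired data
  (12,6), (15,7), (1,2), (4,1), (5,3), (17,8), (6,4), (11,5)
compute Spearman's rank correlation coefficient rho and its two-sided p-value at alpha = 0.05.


Step 1: Rank x and y separately (midranks; no ties here).
rank(x): 12->6, 15->7, 1->1, 4->2, 5->3, 17->8, 6->4, 11->5
rank(y): 6->6, 7->7, 2->2, 1->1, 3->3, 8->8, 4->4, 5->5
Step 2: d_i = R_x(i) - R_y(i); compute d_i^2.
  (6-6)^2=0, (7-7)^2=0, (1-2)^2=1, (2-1)^2=1, (3-3)^2=0, (8-8)^2=0, (4-4)^2=0, (5-5)^2=0
sum(d^2) = 2.
Step 3: rho = 1 - 6*2 / (8*(8^2 - 1)) = 1 - 12/504 = 0.976190.
Step 4: Under H0, t = rho * sqrt((n-2)/(1-rho^2)) = 11.0235 ~ t(6).
Step 5: Two-sided p-value from the t-distribution with 6 df = 0.000033.
Step 6: alpha = 0.05. reject H0.

rho = 0.9762, p = 0.000033, reject H0 at alpha = 0.05.


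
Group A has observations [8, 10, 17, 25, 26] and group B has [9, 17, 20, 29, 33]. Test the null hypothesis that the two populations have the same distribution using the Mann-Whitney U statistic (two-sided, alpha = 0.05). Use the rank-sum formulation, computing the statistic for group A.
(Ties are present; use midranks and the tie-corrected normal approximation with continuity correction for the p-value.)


Step 1: Combine and sort all 10 observations; assign midranks.
sorted (value, group): (8,X), (9,Y), (10,X), (17,X), (17,Y), (20,Y), (25,X), (26,X), (29,Y), (33,Y)
ranks: 8->1, 9->2, 10->3, 17->4.5, 17->4.5, 20->6, 25->7, 26->8, 29->9, 33->10
Step 2: Rank sum for X: R1 = 1 + 3 + 4.5 + 7 + 8 = 23.5.
Step 3: U_X = R1 - n1(n1+1)/2 = 23.5 - 5*6/2 = 23.5 - 15 = 8.5.
       U_Y = n1*n2 - U_X = 25 - 8.5 = 16.5.
Step 4: Ties are present, so use the tie-corrected normal approximation (with continuity correction) for the p-value.
Step 5: p-value = 0.463344; compare to alpha = 0.05. fail to reject H0.

U_X = 8.5, p = 0.463344, fail to reject H0 at alpha = 0.05.


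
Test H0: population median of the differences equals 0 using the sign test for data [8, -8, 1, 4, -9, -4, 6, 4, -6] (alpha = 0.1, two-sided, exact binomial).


Step 1: Discard zero differences. Original n = 9; n_eff = number of nonzero differences = 9.
Nonzero differences (with sign): +8, -8, +1, +4, -9, -4, +6, +4, -6
Step 2: Count signs: positive = 5, negative = 4.
Step 3: Under H0: P(positive) = 0.5, so the number of positives S ~ Bin(9, 0.5).
Step 4: Two-sided exact p-value = sum of Bin(9,0.5) probabilities at or below the observed probability = 1.000000.
Step 5: alpha = 0.1. fail to reject H0.

n_eff = 9, pos = 5, neg = 4, p = 1.000000, fail to reject H0.


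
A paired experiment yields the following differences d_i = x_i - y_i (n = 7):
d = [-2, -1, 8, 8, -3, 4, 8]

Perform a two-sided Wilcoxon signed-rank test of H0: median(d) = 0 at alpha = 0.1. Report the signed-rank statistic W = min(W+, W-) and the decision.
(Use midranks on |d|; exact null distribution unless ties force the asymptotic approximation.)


Step 1: Drop any zero differences (none here) and take |d_i|.
|d| = [2, 1, 8, 8, 3, 4, 8]
Step 2: Midrank |d_i| (ties get averaged ranks).
ranks: |2|->2, |1|->1, |8|->6, |8|->6, |3|->3, |4|->4, |8|->6
Step 3: Attach original signs; sum ranks with positive sign and with negative sign.
W+ = 6 + 6 + 4 + 6 = 22
W- = 2 + 1 + 3 = 6
(Check: W+ + W- = 28 should equal n(n+1)/2 = 28.)
Step 4: Test statistic W = min(W+, W-) = 6.
Step 5: Ties in |d|, so use the tie-corrected normal approximation.
        E[W] = n(n+1)/4 = 7*8/4 = 14.
        Tie groups: |d|=8 (t=3); sum(t^3 - t) = 24.
        Var[W] = n(n+1)(2n+1)/24 - sum(t^3-t)/48 = 840/24 - 24/48 = 34.5.
        z = (W - E[W]) / sqrt(Var[W]) = (6 - 14) / 5.8737 = -1.3620.
        Two-sided p = 2*Phi(z) = 0.173195.
Step 6: alpha = 0.1. fail to reject H0.

W+ = 22, W- = 6, W = min = 6, p = 0.173195, fail to reject H0.


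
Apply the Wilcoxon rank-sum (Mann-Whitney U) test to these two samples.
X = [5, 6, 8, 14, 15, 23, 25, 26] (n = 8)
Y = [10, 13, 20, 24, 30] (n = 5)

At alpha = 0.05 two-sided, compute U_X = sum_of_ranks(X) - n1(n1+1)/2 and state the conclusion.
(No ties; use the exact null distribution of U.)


Step 1: Combine and sort all 13 observations; assign midranks.
sorted (value, group): (5,X), (6,X), (8,X), (10,Y), (13,Y), (14,X), (15,X), (20,Y), (23,X), (24,Y), (25,X), (26,X), (30,Y)
ranks: 5->1, 6->2, 8->3, 10->4, 13->5, 14->6, 15->7, 20->8, 23->9, 24->10, 25->11, 26->12, 30->13
Step 2: Rank sum for X: R1 = 1 + 2 + 3 + 6 + 7 + 9 + 11 + 12 = 51.
Step 3: U_X = R1 - n1(n1+1)/2 = 51 - 8*9/2 = 51 - 36 = 15.
       U_Y = n1*n2 - U_X = 40 - 15 = 25.
Step 4: No ties, so the exact null distribution of U (based on enumerating the C(13,8) = 1287 equally likely rank assignments) gives the two-sided p-value.
Step 5: p-value = 0.523699; compare to alpha = 0.05. fail to reject H0.

U_X = 15, p = 0.523699, fail to reject H0 at alpha = 0.05.


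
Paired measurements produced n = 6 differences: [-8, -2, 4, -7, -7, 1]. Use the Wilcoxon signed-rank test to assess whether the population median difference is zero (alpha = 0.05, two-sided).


Step 1: Drop any zero differences (none here) and take |d_i|.
|d| = [8, 2, 4, 7, 7, 1]
Step 2: Midrank |d_i| (ties get averaged ranks).
ranks: |8|->6, |2|->2, |4|->3, |7|->4.5, |7|->4.5, |1|->1
Step 3: Attach original signs; sum ranks with positive sign and with negative sign.
W+ = 3 + 1 = 4
W- = 6 + 2 + 4.5 + 4.5 = 17
(Check: W+ + W- = 21 should equal n(n+1)/2 = 21.)
Step 4: Test statistic W = min(W+, W-) = 4.
Step 5: Ties in |d|, so use the tie-corrected normal approximation.
        E[W] = n(n+1)/4 = 6*7/4 = 10.5.
        Tie groups: |d|=7 (t=2); sum(t^3 - t) = 6.
        Var[W] = n(n+1)(2n+1)/24 - sum(t^3-t)/48 = 546/24 - 6/48 = 22.625.
        z = (W - E[W]) / sqrt(Var[W]) = (4 - 10.5) / 4.7566 = -1.3665.
        Two-sided p = 2*Phi(z) = 0.171773.
Step 6: alpha = 0.05. fail to reject H0.

W+ = 4, W- = 17, W = min = 4, p = 0.171773, fail to reject H0.


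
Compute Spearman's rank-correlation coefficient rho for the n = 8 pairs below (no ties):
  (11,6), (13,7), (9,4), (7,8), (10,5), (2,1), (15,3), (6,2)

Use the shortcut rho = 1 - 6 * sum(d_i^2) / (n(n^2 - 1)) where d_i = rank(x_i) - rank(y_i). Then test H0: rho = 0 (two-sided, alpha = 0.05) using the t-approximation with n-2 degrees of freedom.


Step 1: Rank x and y separately (midranks; no ties here).
rank(x): 11->6, 13->7, 9->4, 7->3, 10->5, 2->1, 15->8, 6->2
rank(y): 6->6, 7->7, 4->4, 8->8, 5->5, 1->1, 3->3, 2->2
Step 2: d_i = R_x(i) - R_y(i); compute d_i^2.
  (6-6)^2=0, (7-7)^2=0, (4-4)^2=0, (3-8)^2=25, (5-5)^2=0, (1-1)^2=0, (8-3)^2=25, (2-2)^2=0
sum(d^2) = 50.
Step 3: rho = 1 - 6*50 / (8*(8^2 - 1)) = 1 - 300/504 = 0.404762.
Step 4: Under H0, t = rho * sqrt((n-2)/(1-rho^2)) = 1.0842 ~ t(6).
Step 5: Two-sided p-value from the t-distribution with 6 df = 0.319889.
Step 6: alpha = 0.05. fail to reject H0.

rho = 0.4048, p = 0.319889, fail to reject H0 at alpha = 0.05.


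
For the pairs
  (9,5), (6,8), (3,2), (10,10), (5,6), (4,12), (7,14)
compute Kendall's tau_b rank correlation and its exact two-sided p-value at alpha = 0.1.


Step 1: Enumerate the 21 unordered pairs (i,j) with i<j and classify each by sign(x_j-x_i) * sign(y_j-y_i).
  (1,2):dx=-3,dy=+3->D; (1,3):dx=-6,dy=-3->C; (1,4):dx=+1,dy=+5->C; (1,5):dx=-4,dy=+1->D
  (1,6):dx=-5,dy=+7->D; (1,7):dx=-2,dy=+9->D; (2,3):dx=-3,dy=-6->C; (2,4):dx=+4,dy=+2->C
  (2,5):dx=-1,dy=-2->C; (2,6):dx=-2,dy=+4->D; (2,7):dx=+1,dy=+6->C; (3,4):dx=+7,dy=+8->C
  (3,5):dx=+2,dy=+4->C; (3,6):dx=+1,dy=+10->C; (3,7):dx=+4,dy=+12->C; (4,5):dx=-5,dy=-4->C
  (4,6):dx=-6,dy=+2->D; (4,7):dx=-3,dy=+4->D; (5,6):dx=-1,dy=+6->D; (5,7):dx=+2,dy=+8->C
  (6,7):dx=+3,dy=+2->C
Step 2: C = 13, D = 8, total pairs = 21.
Step 3: tau = (C - D)/(n(n-1)/2) = (13 - 8)/21 = 0.238095.
Step 4: Exact two-sided p-value (enumerate n! = 5040 permutations of y under H0): p = 0.561905.
Step 5: alpha = 0.1. fail to reject H0.

tau_b = 0.2381 (C=13, D=8), p = 0.561905, fail to reject H0.


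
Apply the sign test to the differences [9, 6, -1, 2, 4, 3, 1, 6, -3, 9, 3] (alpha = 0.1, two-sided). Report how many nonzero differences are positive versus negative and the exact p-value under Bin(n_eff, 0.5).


Step 1: Discard zero differences. Original n = 11; n_eff = number of nonzero differences = 11.
Nonzero differences (with sign): +9, +6, -1, +2, +4, +3, +1, +6, -3, +9, +3
Step 2: Count signs: positive = 9, negative = 2.
Step 3: Under H0: P(positive) = 0.5, so the number of positives S ~ Bin(11, 0.5).
Step 4: Two-sided exact p-value = sum of Bin(11,0.5) probabilities at or below the observed probability = 0.065430.
Step 5: alpha = 0.1. reject H0.

n_eff = 11, pos = 9, neg = 2, p = 0.065430, reject H0.


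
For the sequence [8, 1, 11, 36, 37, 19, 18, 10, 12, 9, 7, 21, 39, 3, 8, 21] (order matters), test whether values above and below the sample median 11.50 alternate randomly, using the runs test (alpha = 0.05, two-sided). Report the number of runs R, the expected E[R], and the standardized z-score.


Step 1: Compute median = 11.50; label A = above, B = below.
Labels in order: BBBAAAABABBAABBA  (n_A = 8, n_B = 8)
Step 2: Count runs R = 8.
Step 3: Under H0 (random ordering), E[R] = 2*n_A*n_B/(n_A+n_B) + 1 = 2*8*8/16 + 1 = 9.0000.
        Var[R] = 2*n_A*n_B*(2*n_A*n_B - n_A - n_B) / ((n_A+n_B)^2 * (n_A+n_B-1)) = 14336/3840 = 3.7333.
        SD[R] = 1.9322.
Step 4: Continuity-corrected z = (R + 0.5 - E[R]) / SD[R] = (8 + 0.5 - 9.0000) / 1.9322 = -0.2588.
Step 5: Two-sided p-value via normal approximation = 2*(1 - Phi(|z|)) = 0.795809.
Step 6: alpha = 0.05. fail to reject H0.

R = 8, z = -0.2588, p = 0.795809, fail to reject H0.


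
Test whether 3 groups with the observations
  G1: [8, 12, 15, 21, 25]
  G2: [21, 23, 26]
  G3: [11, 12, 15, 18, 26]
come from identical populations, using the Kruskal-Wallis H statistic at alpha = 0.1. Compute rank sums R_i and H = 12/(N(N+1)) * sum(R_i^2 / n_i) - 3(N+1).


Step 1: Combine all N = 13 observations and assign midranks.
sorted (value, group, rank): (8,G1,1), (11,G3,2), (12,G1,3.5), (12,G3,3.5), (15,G1,5.5), (15,G3,5.5), (18,G3,7), (21,G1,8.5), (21,G2,8.5), (23,G2,10), (25,G1,11), (26,G2,12.5), (26,G3,12.5)
Step 2: Sum ranks within each group.
R_1 = 29.5 (n_1 = 5)
R_2 = 31 (n_2 = 3)
R_3 = 30.5 (n_3 = 5)
Step 3: H = 12/(N(N+1)) * sum(R_i^2/n_i) - 3(N+1)
     = 12/(13*14) * (29.5^2/5 + 31^2/3 + 30.5^2/5) - 3*14
     = 0.065934 * 680.433 - 42
     = 2.863736.
Step 4: Ties present; correction factor C = 1 - 24/(13^3 - 13) = 0.989011. Corrected H = 2.863736 / 0.989011 = 2.895556.
Step 5: Under H0, H ~ chi^2(2); p-value = 0.235092.
Step 6: alpha = 0.1. fail to reject H0.

H = 2.8956, df = 2, p = 0.235092, fail to reject H0.


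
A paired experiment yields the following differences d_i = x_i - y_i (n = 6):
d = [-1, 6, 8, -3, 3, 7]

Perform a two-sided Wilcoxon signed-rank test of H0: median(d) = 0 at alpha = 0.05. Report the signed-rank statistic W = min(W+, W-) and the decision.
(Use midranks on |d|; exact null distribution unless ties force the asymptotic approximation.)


Step 1: Drop any zero differences (none here) and take |d_i|.
|d| = [1, 6, 8, 3, 3, 7]
Step 2: Midrank |d_i| (ties get averaged ranks).
ranks: |1|->1, |6|->4, |8|->6, |3|->2.5, |3|->2.5, |7|->5
Step 3: Attach original signs; sum ranks with positive sign and with negative sign.
W+ = 4 + 6 + 2.5 + 5 = 17.5
W- = 1 + 2.5 = 3.5
(Check: W+ + W- = 21 should equal n(n+1)/2 = 21.)
Step 4: Test statistic W = min(W+, W-) = 3.5.
Step 5: Ties in |d|, so use the tie-corrected normal approximation.
        E[W] = n(n+1)/4 = 6*7/4 = 10.5.
        Tie groups: |d|=3 (t=2); sum(t^3 - t) = 6.
        Var[W] = n(n+1)(2n+1)/24 - sum(t^3-t)/48 = 546/24 - 6/48 = 22.625.
        z = (W - E[W]) / sqrt(Var[W]) = (3.5 - 10.5) / 4.7566 = -1.4716.
        Two-sided p = 2*Phi(z) = 0.141116.
Step 6: alpha = 0.05. fail to reject H0.

W+ = 17.5, W- = 3.5, W = min = 3.5, p = 0.141116, fail to reject H0.


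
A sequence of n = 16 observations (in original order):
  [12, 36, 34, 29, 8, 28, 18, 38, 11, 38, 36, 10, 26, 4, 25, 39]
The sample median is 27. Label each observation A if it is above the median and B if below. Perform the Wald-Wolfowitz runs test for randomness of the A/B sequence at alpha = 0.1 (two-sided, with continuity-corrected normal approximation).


Step 1: Compute median = 27; label A = above, B = below.
Labels in order: BAAABABABAABBBBA  (n_A = 8, n_B = 8)
Step 2: Count runs R = 10.
Step 3: Under H0 (random ordering), E[R] = 2*n_A*n_B/(n_A+n_B) + 1 = 2*8*8/16 + 1 = 9.0000.
        Var[R] = 2*n_A*n_B*(2*n_A*n_B - n_A - n_B) / ((n_A+n_B)^2 * (n_A+n_B-1)) = 14336/3840 = 3.7333.
        SD[R] = 1.9322.
Step 4: Continuity-corrected z = (R - 0.5 - E[R]) / SD[R] = (10 - 0.5 - 9.0000) / 1.9322 = 0.2588.
Step 5: Two-sided p-value via normal approximation = 2*(1 - Phi(|z|)) = 0.795809.
Step 6: alpha = 0.1. fail to reject H0.

R = 10, z = 0.2588, p = 0.795809, fail to reject H0.


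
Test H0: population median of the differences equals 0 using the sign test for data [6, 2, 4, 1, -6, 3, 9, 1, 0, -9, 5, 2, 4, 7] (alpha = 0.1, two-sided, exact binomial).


Step 1: Discard zero differences. Original n = 14; n_eff = number of nonzero differences = 13.
Nonzero differences (with sign): +6, +2, +4, +1, -6, +3, +9, +1, -9, +5, +2, +4, +7
Step 2: Count signs: positive = 11, negative = 2.
Step 3: Under H0: P(positive) = 0.5, so the number of positives S ~ Bin(13, 0.5).
Step 4: Two-sided exact p-value = sum of Bin(13,0.5) probabilities at or below the observed probability = 0.022461.
Step 5: alpha = 0.1. reject H0.

n_eff = 13, pos = 11, neg = 2, p = 0.022461, reject H0.


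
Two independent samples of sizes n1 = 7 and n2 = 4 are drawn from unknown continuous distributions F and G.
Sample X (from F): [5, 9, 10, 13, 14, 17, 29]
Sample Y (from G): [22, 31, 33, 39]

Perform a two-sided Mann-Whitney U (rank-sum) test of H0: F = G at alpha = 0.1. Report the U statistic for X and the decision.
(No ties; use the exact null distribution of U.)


Step 1: Combine and sort all 11 observations; assign midranks.
sorted (value, group): (5,X), (9,X), (10,X), (13,X), (14,X), (17,X), (22,Y), (29,X), (31,Y), (33,Y), (39,Y)
ranks: 5->1, 9->2, 10->3, 13->4, 14->5, 17->6, 22->7, 29->8, 31->9, 33->10, 39->11
Step 2: Rank sum for X: R1 = 1 + 2 + 3 + 4 + 5 + 6 + 8 = 29.
Step 3: U_X = R1 - n1(n1+1)/2 = 29 - 7*8/2 = 29 - 28 = 1.
       U_Y = n1*n2 - U_X = 28 - 1 = 27.
Step 4: No ties, so the exact null distribution of U (based on enumerating the C(11,7) = 330 equally likely rank assignments) gives the two-sided p-value.
Step 5: p-value = 0.012121; compare to alpha = 0.1. reject H0.

U_X = 1, p = 0.012121, reject H0 at alpha = 0.1.


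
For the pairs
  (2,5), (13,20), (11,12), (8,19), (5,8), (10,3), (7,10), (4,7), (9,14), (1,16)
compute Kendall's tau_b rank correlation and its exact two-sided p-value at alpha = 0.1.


Step 1: Enumerate the 45 unordered pairs (i,j) with i<j and classify each by sign(x_j-x_i) * sign(y_j-y_i).
  (1,2):dx=+11,dy=+15->C; (1,3):dx=+9,dy=+7->C; (1,4):dx=+6,dy=+14->C; (1,5):dx=+3,dy=+3->C
  (1,6):dx=+8,dy=-2->D; (1,7):dx=+5,dy=+5->C; (1,8):dx=+2,dy=+2->C; (1,9):dx=+7,dy=+9->C
  (1,10):dx=-1,dy=+11->D; (2,3):dx=-2,dy=-8->C; (2,4):dx=-5,dy=-1->C; (2,5):dx=-8,dy=-12->C
  (2,6):dx=-3,dy=-17->C; (2,7):dx=-6,dy=-10->C; (2,8):dx=-9,dy=-13->C; (2,9):dx=-4,dy=-6->C
  (2,10):dx=-12,dy=-4->C; (3,4):dx=-3,dy=+7->D; (3,5):dx=-6,dy=-4->C; (3,6):dx=-1,dy=-9->C
  (3,7):dx=-4,dy=-2->C; (3,8):dx=-7,dy=-5->C; (3,9):dx=-2,dy=+2->D; (3,10):dx=-10,dy=+4->D
  (4,5):dx=-3,dy=-11->C; (4,6):dx=+2,dy=-16->D; (4,7):dx=-1,dy=-9->C; (4,8):dx=-4,dy=-12->C
  (4,9):dx=+1,dy=-5->D; (4,10):dx=-7,dy=-3->C; (5,6):dx=+5,dy=-5->D; (5,7):dx=+2,dy=+2->C
  (5,8):dx=-1,dy=-1->C; (5,9):dx=+4,dy=+6->C; (5,10):dx=-4,dy=+8->D; (6,7):dx=-3,dy=+7->D
  (6,8):dx=-6,dy=+4->D; (6,9):dx=-1,dy=+11->D; (6,10):dx=-9,dy=+13->D; (7,8):dx=-3,dy=-3->C
  (7,9):dx=+2,dy=+4->C; (7,10):dx=-6,dy=+6->D; (8,9):dx=+5,dy=+7->C; (8,10):dx=-3,dy=+9->D
  (9,10):dx=-8,dy=+2->D
Step 2: C = 29, D = 16, total pairs = 45.
Step 3: tau = (C - D)/(n(n-1)/2) = (29 - 16)/45 = 0.288889.
Step 4: Exact two-sided p-value (enumerate n! = 3628800 permutations of y under H0): p = 0.291248.
Step 5: alpha = 0.1. fail to reject H0.

tau_b = 0.2889 (C=29, D=16), p = 0.291248, fail to reject H0.


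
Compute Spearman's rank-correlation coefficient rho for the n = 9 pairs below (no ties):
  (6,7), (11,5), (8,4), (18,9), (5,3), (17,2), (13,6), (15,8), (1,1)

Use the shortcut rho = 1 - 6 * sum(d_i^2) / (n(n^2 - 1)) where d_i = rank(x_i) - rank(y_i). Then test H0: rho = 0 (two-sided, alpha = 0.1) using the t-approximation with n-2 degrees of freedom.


Step 1: Rank x and y separately (midranks; no ties here).
rank(x): 6->3, 11->5, 8->4, 18->9, 5->2, 17->8, 13->6, 15->7, 1->1
rank(y): 7->7, 5->5, 4->4, 9->9, 3->3, 2->2, 6->6, 8->8, 1->1
Step 2: d_i = R_x(i) - R_y(i); compute d_i^2.
  (3-7)^2=16, (5-5)^2=0, (4-4)^2=0, (9-9)^2=0, (2-3)^2=1, (8-2)^2=36, (6-6)^2=0, (7-8)^2=1, (1-1)^2=0
sum(d^2) = 54.
Step 3: rho = 1 - 6*54 / (9*(9^2 - 1)) = 1 - 324/720 = 0.550000.
Step 4: Under H0, t = rho * sqrt((n-2)/(1-rho^2)) = 1.7424 ~ t(7).
Step 5: Two-sided p-value from the t-distribution with 7 df = 0.124977.
Step 6: alpha = 0.1. fail to reject H0.

rho = 0.5500, p = 0.124977, fail to reject H0 at alpha = 0.1.


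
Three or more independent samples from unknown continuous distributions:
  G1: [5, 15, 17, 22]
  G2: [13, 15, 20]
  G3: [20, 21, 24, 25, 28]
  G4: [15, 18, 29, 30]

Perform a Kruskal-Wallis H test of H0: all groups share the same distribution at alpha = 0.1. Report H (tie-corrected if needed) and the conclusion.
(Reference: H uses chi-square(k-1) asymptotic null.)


Step 1: Combine all N = 16 observations and assign midranks.
sorted (value, group, rank): (5,G1,1), (13,G2,2), (15,G1,4), (15,G2,4), (15,G4,4), (17,G1,6), (18,G4,7), (20,G2,8.5), (20,G3,8.5), (21,G3,10), (22,G1,11), (24,G3,12), (25,G3,13), (28,G3,14), (29,G4,15), (30,G4,16)
Step 2: Sum ranks within each group.
R_1 = 22 (n_1 = 4)
R_2 = 14.5 (n_2 = 3)
R_3 = 57.5 (n_3 = 5)
R_4 = 42 (n_4 = 4)
Step 3: H = 12/(N(N+1)) * sum(R_i^2/n_i) - 3(N+1)
     = 12/(16*17) * (22^2/4 + 14.5^2/3 + 57.5^2/5 + 42^2/4) - 3*17
     = 0.044118 * 1293.33 - 51
     = 6.058824.
Step 4: Ties present; correction factor C = 1 - 30/(16^3 - 16) = 0.992647. Corrected H = 6.058824 / 0.992647 = 6.103704.
Step 5: Under H0, H ~ chi^2(3); p-value = 0.106672.
Step 6: alpha = 0.1. fail to reject H0.

H = 6.1037, df = 3, p = 0.106672, fail to reject H0.


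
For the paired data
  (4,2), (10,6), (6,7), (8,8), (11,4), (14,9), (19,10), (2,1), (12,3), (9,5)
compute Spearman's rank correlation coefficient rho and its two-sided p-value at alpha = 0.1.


Step 1: Rank x and y separately (midranks; no ties here).
rank(x): 4->2, 10->6, 6->3, 8->4, 11->7, 14->9, 19->10, 2->1, 12->8, 9->5
rank(y): 2->2, 6->6, 7->7, 8->8, 4->4, 9->9, 10->10, 1->1, 3->3, 5->5
Step 2: d_i = R_x(i) - R_y(i); compute d_i^2.
  (2-2)^2=0, (6-6)^2=0, (3-7)^2=16, (4-8)^2=16, (7-4)^2=9, (9-9)^2=0, (10-10)^2=0, (1-1)^2=0, (8-3)^2=25, (5-5)^2=0
sum(d^2) = 66.
Step 3: rho = 1 - 6*66 / (10*(10^2 - 1)) = 1 - 396/990 = 0.600000.
Step 4: Under H0, t = rho * sqrt((n-2)/(1-rho^2)) = 2.1213 ~ t(8).
Step 5: Two-sided p-value from the t-distribution with 8 df = 0.066688.
Step 6: alpha = 0.1. reject H0.

rho = 0.6000, p = 0.066688, reject H0 at alpha = 0.1.


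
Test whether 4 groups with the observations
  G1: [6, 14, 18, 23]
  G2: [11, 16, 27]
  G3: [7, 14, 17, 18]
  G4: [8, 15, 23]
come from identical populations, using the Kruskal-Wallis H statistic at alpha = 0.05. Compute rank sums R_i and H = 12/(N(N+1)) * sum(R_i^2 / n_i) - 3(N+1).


Step 1: Combine all N = 14 observations and assign midranks.
sorted (value, group, rank): (6,G1,1), (7,G3,2), (8,G4,3), (11,G2,4), (14,G1,5.5), (14,G3,5.5), (15,G4,7), (16,G2,8), (17,G3,9), (18,G1,10.5), (18,G3,10.5), (23,G1,12.5), (23,G4,12.5), (27,G2,14)
Step 2: Sum ranks within each group.
R_1 = 29.5 (n_1 = 4)
R_2 = 26 (n_2 = 3)
R_3 = 27 (n_3 = 4)
R_4 = 22.5 (n_4 = 3)
Step 3: H = 12/(N(N+1)) * sum(R_i^2/n_i) - 3(N+1)
     = 12/(14*15) * (29.5^2/4 + 26^2/3 + 27^2/4 + 22.5^2/3) - 3*15
     = 0.057143 * 793.896 - 45
     = 0.365476.
Step 4: Ties present; correction factor C = 1 - 18/(14^3 - 14) = 0.993407. Corrected H = 0.365476 / 0.993407 = 0.367902.
Step 5: Under H0, H ~ chi^2(3); p-value = 0.946790.
Step 6: alpha = 0.05. fail to reject H0.

H = 0.3679, df = 3, p = 0.946790, fail to reject H0.
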